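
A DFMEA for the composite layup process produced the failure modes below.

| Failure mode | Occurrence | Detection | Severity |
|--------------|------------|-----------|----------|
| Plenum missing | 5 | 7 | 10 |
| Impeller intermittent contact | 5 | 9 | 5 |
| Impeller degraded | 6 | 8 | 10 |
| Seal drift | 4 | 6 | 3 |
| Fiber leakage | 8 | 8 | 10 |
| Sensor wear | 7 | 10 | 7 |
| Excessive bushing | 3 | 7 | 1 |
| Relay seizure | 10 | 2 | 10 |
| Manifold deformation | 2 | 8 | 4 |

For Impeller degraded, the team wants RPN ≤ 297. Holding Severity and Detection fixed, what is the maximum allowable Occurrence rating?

Impeller degraded: S=10, O=6, D=8 → current RPN = 480.
Fixed product = 80. Need 80 × O ≤ 297, so O ≤ 297/80 = 3.71.
Maximum integer Occurrence rating = 3 (gives RPN 240; O=4 would give 320 > 297).

3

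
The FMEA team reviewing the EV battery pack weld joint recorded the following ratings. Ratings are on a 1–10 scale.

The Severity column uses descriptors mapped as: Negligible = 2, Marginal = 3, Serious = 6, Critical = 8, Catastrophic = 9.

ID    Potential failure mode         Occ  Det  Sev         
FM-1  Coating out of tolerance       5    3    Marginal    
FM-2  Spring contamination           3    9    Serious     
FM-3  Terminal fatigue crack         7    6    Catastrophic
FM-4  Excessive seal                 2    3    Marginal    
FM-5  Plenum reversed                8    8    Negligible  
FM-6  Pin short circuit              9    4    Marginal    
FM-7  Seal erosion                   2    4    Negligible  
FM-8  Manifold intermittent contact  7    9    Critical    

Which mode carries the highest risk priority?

FM-8

RPN = Severity × Occurrence × Detection:
  FM-1: 3 × 5 × 3 = 45
  FM-2: 6 × 3 × 9 = 162
  FM-3: 9 × 7 × 6 = 378
  FM-4: 3 × 2 × 3 = 18
  FM-5: 2 × 8 × 8 = 128
  FM-6: 3 × 9 × 4 = 108
  FM-7: 2 × 2 × 4 = 16
  FM-8: 8 × 7 × 9 = 504
Highest RPN is 504 → FM-8.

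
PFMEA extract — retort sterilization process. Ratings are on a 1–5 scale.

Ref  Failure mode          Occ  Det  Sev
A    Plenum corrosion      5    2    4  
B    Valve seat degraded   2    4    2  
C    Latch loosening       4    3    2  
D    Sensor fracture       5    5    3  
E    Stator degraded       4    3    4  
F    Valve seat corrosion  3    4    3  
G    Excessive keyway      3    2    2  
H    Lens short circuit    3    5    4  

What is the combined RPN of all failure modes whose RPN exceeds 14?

RPN = Severity × Occurrence × Detection:
  A: 4 × 5 × 2 = 40
  B: 2 × 2 × 4 = 16
  C: 2 × 4 × 3 = 24
  D: 3 × 5 × 5 = 75
  E: 4 × 4 × 3 = 48
  F: 3 × 3 × 4 = 36
  G: 2 × 3 × 2 = 12
  H: 4 × 3 × 5 = 60
RPN > 14: A (40), B (16), C (24), D (75), E (48), F (36), H (60).
Sum: 40 + 16 + 24 + 75 + 48 + 36 + 60 = 299.

299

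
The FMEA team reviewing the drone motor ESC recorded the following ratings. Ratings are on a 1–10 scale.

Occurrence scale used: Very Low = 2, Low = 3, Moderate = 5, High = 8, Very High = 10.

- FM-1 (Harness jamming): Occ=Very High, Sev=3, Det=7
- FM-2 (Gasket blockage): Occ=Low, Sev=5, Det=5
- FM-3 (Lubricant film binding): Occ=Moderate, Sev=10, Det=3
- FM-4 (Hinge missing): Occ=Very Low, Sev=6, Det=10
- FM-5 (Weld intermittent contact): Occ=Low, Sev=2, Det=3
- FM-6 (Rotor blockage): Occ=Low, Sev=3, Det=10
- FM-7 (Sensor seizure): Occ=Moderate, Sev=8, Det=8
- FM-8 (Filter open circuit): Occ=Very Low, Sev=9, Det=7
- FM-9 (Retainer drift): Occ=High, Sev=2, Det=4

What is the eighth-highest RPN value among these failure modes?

64

RPN = Severity × Occurrence × Detection:
  FM-1: 3 × 10 × 7 = 210
  FM-2: 5 × 3 × 5 = 75
  FM-3: 10 × 5 × 3 = 150
  FM-4: 6 × 2 × 10 = 120
  FM-5: 2 × 3 × 3 = 18
  FM-6: 3 × 3 × 10 = 90
  FM-7: 8 × 5 × 8 = 320
  FM-8: 9 × 2 × 7 = 126
  FM-9: 2 × 8 × 4 = 64
Sorted descending: 320, 210, 150, 126, 120, 90, 75, 64, 18.
The eighth-highest RPN is 64 (FM-9).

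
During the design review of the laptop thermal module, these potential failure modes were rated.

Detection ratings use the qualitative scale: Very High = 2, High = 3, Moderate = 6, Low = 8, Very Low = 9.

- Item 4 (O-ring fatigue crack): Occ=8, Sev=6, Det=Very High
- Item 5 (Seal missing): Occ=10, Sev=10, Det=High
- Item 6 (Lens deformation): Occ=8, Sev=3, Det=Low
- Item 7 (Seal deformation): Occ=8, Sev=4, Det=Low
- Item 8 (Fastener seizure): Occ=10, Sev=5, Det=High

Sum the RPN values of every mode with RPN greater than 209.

RPN = Severity × Occurrence × Detection:
  Item 4: 6 × 8 × 2 = 96
  Item 5: 10 × 10 × 3 = 300
  Item 6: 3 × 8 × 8 = 192
  Item 7: 4 × 8 × 8 = 256
  Item 8: 5 × 10 × 3 = 150
RPN > 209: Item 5 (300), Item 7 (256).
Sum: 300 + 256 = 556.

556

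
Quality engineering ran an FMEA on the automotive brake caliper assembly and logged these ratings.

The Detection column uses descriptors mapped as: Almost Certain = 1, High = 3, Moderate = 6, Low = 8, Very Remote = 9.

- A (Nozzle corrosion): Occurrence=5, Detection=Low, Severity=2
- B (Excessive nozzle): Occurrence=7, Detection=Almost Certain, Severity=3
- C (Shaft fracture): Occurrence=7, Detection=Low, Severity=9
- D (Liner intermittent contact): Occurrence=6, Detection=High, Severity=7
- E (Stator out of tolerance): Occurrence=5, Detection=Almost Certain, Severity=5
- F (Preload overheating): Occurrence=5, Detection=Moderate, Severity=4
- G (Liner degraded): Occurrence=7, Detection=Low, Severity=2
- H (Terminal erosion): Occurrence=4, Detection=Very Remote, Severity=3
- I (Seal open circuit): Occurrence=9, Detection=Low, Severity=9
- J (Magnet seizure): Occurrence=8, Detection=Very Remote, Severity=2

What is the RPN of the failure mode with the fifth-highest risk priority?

120

RPN = Severity × Occurrence × Detection:
  A: 2 × 5 × 8 = 80
  B: 3 × 7 × 1 = 21
  C: 9 × 7 × 8 = 504
  D: 7 × 6 × 3 = 126
  E: 5 × 5 × 1 = 25
  F: 4 × 5 × 6 = 120
  G: 2 × 7 × 8 = 112
  H: 3 × 4 × 9 = 108
  I: 9 × 9 × 8 = 648
  J: 2 × 8 × 9 = 144
Sorted descending: 648, 504, 144, 126, 120, 112, 108, 80, 25, 21.
The fifth-highest RPN is 120 (F).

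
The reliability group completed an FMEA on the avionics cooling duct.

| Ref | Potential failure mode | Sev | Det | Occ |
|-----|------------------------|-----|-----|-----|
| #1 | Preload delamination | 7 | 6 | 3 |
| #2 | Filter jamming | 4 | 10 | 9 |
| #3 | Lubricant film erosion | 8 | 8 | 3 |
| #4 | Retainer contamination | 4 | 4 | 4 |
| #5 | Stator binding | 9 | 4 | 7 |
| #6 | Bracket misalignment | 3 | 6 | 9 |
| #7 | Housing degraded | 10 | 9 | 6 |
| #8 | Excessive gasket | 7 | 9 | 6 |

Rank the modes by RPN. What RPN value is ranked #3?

RPN = Severity × Occurrence × Detection:
  #1: 7 × 3 × 6 = 126
  #2: 4 × 9 × 10 = 360
  #3: 8 × 3 × 8 = 192
  #4: 4 × 4 × 4 = 64
  #5: 9 × 7 × 4 = 252
  #6: 3 × 9 × 6 = 162
  #7: 10 × 6 × 9 = 540
  #8: 7 × 6 × 9 = 378
Sorted descending: 540, 378, 360, 252, 192, 162, 126, 64.
The third-highest RPN is 360 (#2).

360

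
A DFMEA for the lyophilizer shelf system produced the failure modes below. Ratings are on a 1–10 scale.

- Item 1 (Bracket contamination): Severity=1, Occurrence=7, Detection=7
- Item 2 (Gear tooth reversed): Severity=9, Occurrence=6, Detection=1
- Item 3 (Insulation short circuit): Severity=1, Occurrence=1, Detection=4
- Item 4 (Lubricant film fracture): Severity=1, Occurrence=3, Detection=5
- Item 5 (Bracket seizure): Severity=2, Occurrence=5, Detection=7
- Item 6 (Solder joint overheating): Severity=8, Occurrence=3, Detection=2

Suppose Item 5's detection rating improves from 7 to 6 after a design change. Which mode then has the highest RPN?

RPN = Severity × Occurrence × Detection:
  Item 1: 1 × 7 × 7 = 49
  Item 2: 9 × 6 × 1 = 54
  Item 3: 1 × 1 × 4 = 4
  Item 4: 1 × 3 × 5 = 15
  Item 5: 2 × 5 × 7 = 70
  Item 6: 8 × 3 × 2 = 48
After action: Item 5 → 2 × 5 × 6 = 60.
Revised RPNs: Item 5=60, Item 2=54, Item 1=49, Item 6=48, Item 4=15, Item 3=4.
Highest is now Item 5 (60).

Item 5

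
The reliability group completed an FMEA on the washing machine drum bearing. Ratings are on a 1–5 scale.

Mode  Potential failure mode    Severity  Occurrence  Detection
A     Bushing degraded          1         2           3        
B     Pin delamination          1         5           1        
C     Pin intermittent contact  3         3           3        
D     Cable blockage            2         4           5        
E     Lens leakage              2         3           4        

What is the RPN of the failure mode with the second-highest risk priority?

27

RPN = Severity × Occurrence × Detection:
  A: 1 × 2 × 3 = 6
  B: 1 × 5 × 1 = 5
  C: 3 × 3 × 3 = 27
  D: 2 × 4 × 5 = 40
  E: 2 × 3 × 4 = 24
Sorted descending: 40, 27, 24, 6, 5.
The second-highest RPN is 27 (C).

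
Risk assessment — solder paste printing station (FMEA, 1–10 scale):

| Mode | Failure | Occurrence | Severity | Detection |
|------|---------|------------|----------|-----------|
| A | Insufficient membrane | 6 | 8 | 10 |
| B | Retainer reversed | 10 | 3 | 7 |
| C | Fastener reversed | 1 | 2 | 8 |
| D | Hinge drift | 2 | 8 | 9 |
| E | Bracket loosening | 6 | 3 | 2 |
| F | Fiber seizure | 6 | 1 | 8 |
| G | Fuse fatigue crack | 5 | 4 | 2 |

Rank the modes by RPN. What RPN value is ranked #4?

RPN = Severity × Occurrence × Detection:
  A: 8 × 6 × 10 = 480
  B: 3 × 10 × 7 = 210
  C: 2 × 1 × 8 = 16
  D: 8 × 2 × 9 = 144
  E: 3 × 6 × 2 = 36
  F: 1 × 6 × 8 = 48
  G: 4 × 5 × 2 = 40
Sorted descending: 480, 210, 144, 48, 40, 36, 16.
The fourth-highest RPN is 48 (F).

48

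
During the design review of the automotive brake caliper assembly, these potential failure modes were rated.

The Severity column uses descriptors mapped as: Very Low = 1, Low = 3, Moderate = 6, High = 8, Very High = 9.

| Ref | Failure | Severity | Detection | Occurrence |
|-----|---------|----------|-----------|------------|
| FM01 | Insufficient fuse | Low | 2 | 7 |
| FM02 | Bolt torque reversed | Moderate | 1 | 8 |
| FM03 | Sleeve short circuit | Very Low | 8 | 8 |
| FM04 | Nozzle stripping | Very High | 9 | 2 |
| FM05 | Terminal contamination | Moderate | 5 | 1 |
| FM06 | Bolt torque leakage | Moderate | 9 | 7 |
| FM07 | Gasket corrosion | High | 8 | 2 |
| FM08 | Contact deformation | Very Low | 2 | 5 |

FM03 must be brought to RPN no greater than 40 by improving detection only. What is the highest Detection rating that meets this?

FM03: S=1, O=8, D=8 → current RPN = 64.
Fixed product = 8. Need 8 × D ≤ 40, so D ≤ 40/8 = 5.00.
Maximum integer Detection rating = 5 (gives RPN 40; D=6 would give 48 > 40).

5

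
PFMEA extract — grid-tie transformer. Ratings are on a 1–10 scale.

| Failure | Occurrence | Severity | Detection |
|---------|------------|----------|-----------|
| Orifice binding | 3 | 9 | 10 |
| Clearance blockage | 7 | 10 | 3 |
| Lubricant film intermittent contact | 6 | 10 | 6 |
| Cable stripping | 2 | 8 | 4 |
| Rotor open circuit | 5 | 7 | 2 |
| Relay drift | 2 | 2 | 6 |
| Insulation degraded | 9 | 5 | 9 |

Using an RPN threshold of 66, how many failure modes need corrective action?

RPN = Severity × Occurrence × Detection:
  Orifice binding: 9 × 3 × 10 = 270
  Clearance blockage: 10 × 7 × 3 = 210
  Lubricant film intermittent contact: 10 × 6 × 6 = 360
  Cable stripping: 8 × 2 × 4 = 64
  Rotor open circuit: 7 × 5 × 2 = 70
  Relay drift: 2 × 2 × 6 = 24
  Insulation degraded: 5 × 9 × 9 = 405
Modes with RPN ≥ 66: Orifice binding (270), Clearance blockage (210), Lubricant film intermittent contact (360), Rotor open circuit (70), Insulation degraded (405) → 5.

5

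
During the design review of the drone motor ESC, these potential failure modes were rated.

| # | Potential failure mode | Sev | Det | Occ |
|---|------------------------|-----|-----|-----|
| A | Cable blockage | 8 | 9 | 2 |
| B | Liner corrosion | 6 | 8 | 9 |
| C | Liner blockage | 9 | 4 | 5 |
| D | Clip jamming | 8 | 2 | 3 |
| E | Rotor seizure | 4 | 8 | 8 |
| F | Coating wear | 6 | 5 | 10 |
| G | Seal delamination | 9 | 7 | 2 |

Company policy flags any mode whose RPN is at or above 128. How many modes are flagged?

5

RPN = Severity × Occurrence × Detection:
  A: 8 × 2 × 9 = 144
  B: 6 × 9 × 8 = 432
  C: 9 × 5 × 4 = 180
  D: 8 × 3 × 2 = 48
  E: 4 × 8 × 8 = 256
  F: 6 × 10 × 5 = 300
  G: 9 × 2 × 7 = 126
Modes with RPN ≥ 128: A (144), B (432), C (180), E (256), F (300) → 5.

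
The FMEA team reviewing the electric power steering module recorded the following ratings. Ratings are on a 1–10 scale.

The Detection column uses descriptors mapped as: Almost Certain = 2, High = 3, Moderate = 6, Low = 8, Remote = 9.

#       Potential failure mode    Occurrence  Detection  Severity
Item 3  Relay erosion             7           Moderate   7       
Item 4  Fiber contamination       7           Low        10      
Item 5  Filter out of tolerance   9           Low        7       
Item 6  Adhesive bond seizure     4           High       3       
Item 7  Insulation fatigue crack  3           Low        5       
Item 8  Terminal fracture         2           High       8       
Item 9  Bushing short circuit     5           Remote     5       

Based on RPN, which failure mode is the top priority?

RPN = Severity × Occurrence × Detection:
  Item 3: 7 × 7 × 6 = 294
  Item 4: 10 × 7 × 8 = 560
  Item 5: 7 × 9 × 8 = 504
  Item 6: 3 × 4 × 3 = 36
  Item 7: 5 × 3 × 8 = 120
  Item 8: 8 × 2 × 3 = 48
  Item 9: 5 × 5 × 9 = 225
Highest RPN is 560 → Item 4.

Item 4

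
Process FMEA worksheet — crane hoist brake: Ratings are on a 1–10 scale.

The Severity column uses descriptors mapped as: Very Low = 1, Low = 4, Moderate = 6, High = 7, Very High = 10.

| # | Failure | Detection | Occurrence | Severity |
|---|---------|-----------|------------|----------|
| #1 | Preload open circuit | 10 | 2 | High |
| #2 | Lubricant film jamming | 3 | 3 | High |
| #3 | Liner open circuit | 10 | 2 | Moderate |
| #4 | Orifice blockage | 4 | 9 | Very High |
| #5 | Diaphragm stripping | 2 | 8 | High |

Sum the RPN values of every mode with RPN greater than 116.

RPN = Severity × Occurrence × Detection:
  #1: 7 × 2 × 10 = 140
  #2: 7 × 3 × 3 = 63
  #3: 6 × 2 × 10 = 120
  #4: 10 × 9 × 4 = 360
  #5: 7 × 8 × 2 = 112
RPN > 116: #1 (140), #3 (120), #4 (360).
Sum: 140 + 120 + 360 = 620.

620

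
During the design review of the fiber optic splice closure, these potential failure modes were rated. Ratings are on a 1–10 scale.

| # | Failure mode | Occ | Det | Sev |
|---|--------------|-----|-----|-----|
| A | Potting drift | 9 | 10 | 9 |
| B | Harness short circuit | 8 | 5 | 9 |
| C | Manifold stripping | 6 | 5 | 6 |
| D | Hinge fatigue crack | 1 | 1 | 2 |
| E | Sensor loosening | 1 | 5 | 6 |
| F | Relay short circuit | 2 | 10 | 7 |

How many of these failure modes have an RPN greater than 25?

RPN = Severity × Occurrence × Detection:
  A: 9 × 9 × 10 = 810
  B: 9 × 8 × 5 = 360
  C: 6 × 6 × 5 = 180
  D: 2 × 1 × 1 = 2
  E: 6 × 1 × 5 = 30
  F: 7 × 2 × 10 = 140
Modes with RPN > 25: A (810), B (360), C (180), E (30), F (140) → 5.

5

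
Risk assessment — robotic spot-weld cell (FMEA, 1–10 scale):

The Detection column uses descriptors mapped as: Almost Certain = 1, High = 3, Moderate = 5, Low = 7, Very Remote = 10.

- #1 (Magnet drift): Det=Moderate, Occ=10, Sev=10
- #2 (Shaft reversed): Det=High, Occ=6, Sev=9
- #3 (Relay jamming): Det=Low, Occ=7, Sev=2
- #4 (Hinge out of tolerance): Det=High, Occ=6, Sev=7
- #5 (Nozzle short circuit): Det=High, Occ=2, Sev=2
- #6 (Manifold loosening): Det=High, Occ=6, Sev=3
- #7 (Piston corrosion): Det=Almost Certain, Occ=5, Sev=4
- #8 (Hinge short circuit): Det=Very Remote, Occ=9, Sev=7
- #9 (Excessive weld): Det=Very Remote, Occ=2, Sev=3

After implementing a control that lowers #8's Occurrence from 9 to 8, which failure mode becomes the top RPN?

RPN = Severity × Occurrence × Detection:
  #1: 10 × 10 × 5 = 500
  #2: 9 × 6 × 3 = 162
  #3: 2 × 7 × 7 = 98
  #4: 7 × 6 × 3 = 126
  #5: 2 × 2 × 3 = 12
  #6: 3 × 6 × 3 = 54
  #7: 4 × 5 × 1 = 20
  #8: 7 × 9 × 10 = 630
  #9: 3 × 2 × 10 = 60
After action: #8 → 7 × 8 × 10 = 560.
Revised RPNs: #8=560, #1=500, #2=162, #4=126, #3=98, #9=60, #6=54, #7=20, #5=12.
Highest is now #8 (560).

#8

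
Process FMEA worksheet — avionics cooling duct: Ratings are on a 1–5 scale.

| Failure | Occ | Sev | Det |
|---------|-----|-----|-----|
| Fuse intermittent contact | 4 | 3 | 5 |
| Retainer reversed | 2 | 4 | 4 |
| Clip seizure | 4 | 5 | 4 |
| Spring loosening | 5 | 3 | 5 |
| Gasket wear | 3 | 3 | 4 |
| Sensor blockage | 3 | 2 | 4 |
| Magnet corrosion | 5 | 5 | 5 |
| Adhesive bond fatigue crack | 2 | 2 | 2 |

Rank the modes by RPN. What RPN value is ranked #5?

RPN = Severity × Occurrence × Detection:
  Fuse intermittent contact: 3 × 4 × 5 = 60
  Retainer reversed: 4 × 2 × 4 = 32
  Clip seizure: 5 × 4 × 4 = 80
  Spring loosening: 3 × 5 × 5 = 75
  Gasket wear: 3 × 3 × 4 = 36
  Sensor blockage: 2 × 3 × 4 = 24
  Magnet corrosion: 5 × 5 × 5 = 125
  Adhesive bond fatigue crack: 2 × 2 × 2 = 8
Sorted descending: 125, 80, 75, 60, 36, 32, 24, 8.
The fifth-highest RPN is 36 (Gasket wear).

36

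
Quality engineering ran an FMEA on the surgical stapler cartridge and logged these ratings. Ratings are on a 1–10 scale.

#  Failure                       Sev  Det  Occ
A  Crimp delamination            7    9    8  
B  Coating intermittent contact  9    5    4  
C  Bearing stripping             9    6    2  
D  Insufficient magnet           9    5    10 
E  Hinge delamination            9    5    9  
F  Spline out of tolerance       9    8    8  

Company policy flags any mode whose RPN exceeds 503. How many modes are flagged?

2

RPN = Severity × Occurrence × Detection:
  A: 7 × 8 × 9 = 504
  B: 9 × 4 × 5 = 180
  C: 9 × 2 × 6 = 108
  D: 9 × 10 × 5 = 450
  E: 9 × 9 × 5 = 405
  F: 9 × 8 × 8 = 576
Modes with RPN > 503: A (504), F (576) → 2.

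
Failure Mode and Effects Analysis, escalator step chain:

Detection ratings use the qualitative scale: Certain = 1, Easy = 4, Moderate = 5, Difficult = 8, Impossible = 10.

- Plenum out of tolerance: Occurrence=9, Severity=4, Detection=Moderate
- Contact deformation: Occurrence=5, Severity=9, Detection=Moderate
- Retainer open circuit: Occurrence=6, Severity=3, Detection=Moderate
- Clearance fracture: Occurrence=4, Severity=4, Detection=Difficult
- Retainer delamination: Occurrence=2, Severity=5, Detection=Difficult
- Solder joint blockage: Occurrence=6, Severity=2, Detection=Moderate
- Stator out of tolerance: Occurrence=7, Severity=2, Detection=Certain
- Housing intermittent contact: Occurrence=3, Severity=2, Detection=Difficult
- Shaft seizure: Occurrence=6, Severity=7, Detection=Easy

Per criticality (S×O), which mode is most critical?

Contact deformation

Criticality = Severity × Occurrence:
  Plenum out of tolerance: 4 × 9 = 36
  Contact deformation: 9 × 5 = 45
  Retainer open circuit: 3 × 6 = 18
  Clearance fracture: 4 × 4 = 16
  Retainer delamination: 5 × 2 = 10
  Solder joint blockage: 2 × 6 = 12
  Stator out of tolerance: 2 × 7 = 14
  Housing intermittent contact: 2 × 3 = 6
  Shaft seizure: 7 × 6 = 42
Highest criticality is 45 → Contact deformation.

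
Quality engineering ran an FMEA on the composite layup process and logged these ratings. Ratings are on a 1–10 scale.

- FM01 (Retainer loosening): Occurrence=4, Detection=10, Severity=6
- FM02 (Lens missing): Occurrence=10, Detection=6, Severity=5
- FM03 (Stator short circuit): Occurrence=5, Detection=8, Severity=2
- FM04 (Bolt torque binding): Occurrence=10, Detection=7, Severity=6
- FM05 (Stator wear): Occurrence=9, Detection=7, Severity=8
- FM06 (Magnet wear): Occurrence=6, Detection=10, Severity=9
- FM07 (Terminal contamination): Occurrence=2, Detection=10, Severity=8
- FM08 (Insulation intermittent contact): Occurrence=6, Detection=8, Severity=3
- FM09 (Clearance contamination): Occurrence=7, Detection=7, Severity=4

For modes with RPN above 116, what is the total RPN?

2504

RPN = Severity × Occurrence × Detection:
  FM01: 6 × 4 × 10 = 240
  FM02: 5 × 10 × 6 = 300
  FM03: 2 × 5 × 8 = 80
  FM04: 6 × 10 × 7 = 420
  FM05: 8 × 9 × 7 = 504
  FM06: 9 × 6 × 10 = 540
  FM07: 8 × 2 × 10 = 160
  FM08: 3 × 6 × 8 = 144
  FM09: 4 × 7 × 7 = 196
RPN > 116: FM01 (240), FM02 (300), FM04 (420), FM05 (504), FM06 (540), FM07 (160), FM08 (144), FM09 (196).
Sum: 240 + 300 + 420 + 504 + 540 + 160 + 144 + 196 = 2504.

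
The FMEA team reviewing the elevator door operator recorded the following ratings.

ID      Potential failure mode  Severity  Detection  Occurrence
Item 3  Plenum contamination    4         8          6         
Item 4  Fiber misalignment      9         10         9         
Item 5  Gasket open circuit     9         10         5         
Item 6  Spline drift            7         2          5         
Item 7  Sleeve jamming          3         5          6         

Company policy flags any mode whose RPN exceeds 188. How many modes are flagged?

RPN = Severity × Occurrence × Detection:
  Item 3: 4 × 6 × 8 = 192
  Item 4: 9 × 9 × 10 = 810
  Item 5: 9 × 5 × 10 = 450
  Item 6: 7 × 5 × 2 = 70
  Item 7: 3 × 6 × 5 = 90
Modes with RPN > 188: Item 3 (192), Item 4 (810), Item 5 (450) → 3.

3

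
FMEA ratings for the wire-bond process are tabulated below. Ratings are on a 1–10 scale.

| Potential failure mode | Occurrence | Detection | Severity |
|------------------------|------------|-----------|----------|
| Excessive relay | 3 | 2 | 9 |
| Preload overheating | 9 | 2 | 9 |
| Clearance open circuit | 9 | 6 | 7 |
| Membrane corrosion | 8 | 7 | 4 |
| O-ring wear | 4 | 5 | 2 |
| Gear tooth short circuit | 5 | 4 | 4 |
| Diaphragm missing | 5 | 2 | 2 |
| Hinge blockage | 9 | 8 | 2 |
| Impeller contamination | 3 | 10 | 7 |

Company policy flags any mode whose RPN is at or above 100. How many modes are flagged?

5

RPN = Severity × Occurrence × Detection:
  Excessive relay: 9 × 3 × 2 = 54
  Preload overheating: 9 × 9 × 2 = 162
  Clearance open circuit: 7 × 9 × 6 = 378
  Membrane corrosion: 4 × 8 × 7 = 224
  O-ring wear: 2 × 4 × 5 = 40
  Gear tooth short circuit: 4 × 5 × 4 = 80
  Diaphragm missing: 2 × 5 × 2 = 20
  Hinge blockage: 2 × 9 × 8 = 144
  Impeller contamination: 7 × 3 × 10 = 210
Modes with RPN ≥ 100: Preload overheating (162), Clearance open circuit (378), Membrane corrosion (224), Hinge blockage (144), Impeller contamination (210) → 5.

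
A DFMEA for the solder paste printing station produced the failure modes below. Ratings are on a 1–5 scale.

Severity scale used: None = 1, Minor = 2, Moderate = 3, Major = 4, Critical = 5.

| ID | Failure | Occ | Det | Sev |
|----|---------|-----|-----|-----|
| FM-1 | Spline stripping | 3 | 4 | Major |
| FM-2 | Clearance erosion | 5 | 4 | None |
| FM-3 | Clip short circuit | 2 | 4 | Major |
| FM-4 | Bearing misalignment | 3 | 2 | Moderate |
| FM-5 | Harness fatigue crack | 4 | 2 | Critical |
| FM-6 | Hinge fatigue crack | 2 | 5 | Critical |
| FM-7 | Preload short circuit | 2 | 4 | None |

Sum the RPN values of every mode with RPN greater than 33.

138

RPN = Severity × Occurrence × Detection:
  FM-1: 4 × 3 × 4 = 48
  FM-2: 1 × 5 × 4 = 20
  FM-3: 4 × 2 × 4 = 32
  FM-4: 3 × 3 × 2 = 18
  FM-5: 5 × 4 × 2 = 40
  FM-6: 5 × 2 × 5 = 50
  FM-7: 1 × 2 × 4 = 8
RPN > 33: FM-1 (48), FM-5 (40), FM-6 (50).
Sum: 48 + 40 + 50 = 138.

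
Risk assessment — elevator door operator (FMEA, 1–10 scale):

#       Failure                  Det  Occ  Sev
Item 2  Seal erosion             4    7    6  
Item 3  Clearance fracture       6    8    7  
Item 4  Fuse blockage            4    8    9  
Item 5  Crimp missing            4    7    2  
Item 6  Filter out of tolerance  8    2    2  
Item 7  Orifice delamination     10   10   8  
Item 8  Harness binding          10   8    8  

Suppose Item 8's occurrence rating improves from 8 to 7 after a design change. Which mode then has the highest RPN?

Item 7

RPN = Severity × Occurrence × Detection:
  Item 2: 6 × 7 × 4 = 168
  Item 3: 7 × 8 × 6 = 336
  Item 4: 9 × 8 × 4 = 288
  Item 5: 2 × 7 × 4 = 56
  Item 6: 2 × 2 × 8 = 32
  Item 7: 8 × 10 × 10 = 800
  Item 8: 8 × 8 × 10 = 640
After action: Item 8 → 8 × 7 × 10 = 560.
Revised RPNs: Item 7=800, Item 8=560, Item 3=336, Item 4=288, Item 2=168, Item 5=56, Item 6=32.
Highest is now Item 7 (800).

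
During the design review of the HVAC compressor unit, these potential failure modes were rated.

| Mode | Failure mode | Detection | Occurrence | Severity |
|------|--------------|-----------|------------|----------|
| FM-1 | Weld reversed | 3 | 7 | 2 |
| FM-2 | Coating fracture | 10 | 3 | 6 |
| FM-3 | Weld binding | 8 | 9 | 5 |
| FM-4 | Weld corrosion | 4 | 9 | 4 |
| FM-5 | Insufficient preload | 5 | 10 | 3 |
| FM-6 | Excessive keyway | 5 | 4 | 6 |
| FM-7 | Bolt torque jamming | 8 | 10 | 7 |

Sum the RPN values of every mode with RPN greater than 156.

RPN = Severity × Occurrence × Detection:
  FM-1: 2 × 7 × 3 = 42
  FM-2: 6 × 3 × 10 = 180
  FM-3: 5 × 9 × 8 = 360
  FM-4: 4 × 9 × 4 = 144
  FM-5: 3 × 10 × 5 = 150
  FM-6: 6 × 4 × 5 = 120
  FM-7: 7 × 10 × 8 = 560
RPN > 156: FM-2 (180), FM-3 (360), FM-7 (560).
Sum: 180 + 360 + 560 = 1100.

1100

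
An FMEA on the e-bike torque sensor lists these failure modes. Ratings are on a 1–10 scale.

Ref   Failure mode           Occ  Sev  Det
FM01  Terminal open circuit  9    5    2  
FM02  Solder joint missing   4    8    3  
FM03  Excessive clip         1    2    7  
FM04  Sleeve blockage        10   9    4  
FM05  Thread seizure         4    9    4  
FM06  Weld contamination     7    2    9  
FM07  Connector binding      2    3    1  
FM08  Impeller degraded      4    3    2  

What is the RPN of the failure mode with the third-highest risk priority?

126

RPN = Severity × Occurrence × Detection:
  FM01: 5 × 9 × 2 = 90
  FM02: 8 × 4 × 3 = 96
  FM03: 2 × 1 × 7 = 14
  FM04: 9 × 10 × 4 = 360
  FM05: 9 × 4 × 4 = 144
  FM06: 2 × 7 × 9 = 126
  FM07: 3 × 2 × 1 = 6
  FM08: 3 × 4 × 2 = 24
Sorted descending: 360, 144, 126, 96, 90, 24, 14, 6.
The third-highest RPN is 126 (FM06).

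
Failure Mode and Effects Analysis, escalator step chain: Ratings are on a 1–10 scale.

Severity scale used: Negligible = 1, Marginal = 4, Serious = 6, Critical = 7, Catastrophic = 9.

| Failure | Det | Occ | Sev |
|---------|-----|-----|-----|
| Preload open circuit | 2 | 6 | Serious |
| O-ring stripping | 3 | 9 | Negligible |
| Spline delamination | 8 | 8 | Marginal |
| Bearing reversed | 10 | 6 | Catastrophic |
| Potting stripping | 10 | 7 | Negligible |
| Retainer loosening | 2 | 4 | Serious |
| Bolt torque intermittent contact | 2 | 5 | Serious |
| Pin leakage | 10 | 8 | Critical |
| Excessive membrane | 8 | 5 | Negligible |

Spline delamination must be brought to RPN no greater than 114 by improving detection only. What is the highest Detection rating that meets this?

3

Spline delamination: S=4, O=8, D=8 → current RPN = 256.
Fixed product = 32. Need 32 × D ≤ 114, so D ≤ 114/32 = 3.56.
Maximum integer Detection rating = 3 (gives RPN 96; D=4 would give 128 > 114).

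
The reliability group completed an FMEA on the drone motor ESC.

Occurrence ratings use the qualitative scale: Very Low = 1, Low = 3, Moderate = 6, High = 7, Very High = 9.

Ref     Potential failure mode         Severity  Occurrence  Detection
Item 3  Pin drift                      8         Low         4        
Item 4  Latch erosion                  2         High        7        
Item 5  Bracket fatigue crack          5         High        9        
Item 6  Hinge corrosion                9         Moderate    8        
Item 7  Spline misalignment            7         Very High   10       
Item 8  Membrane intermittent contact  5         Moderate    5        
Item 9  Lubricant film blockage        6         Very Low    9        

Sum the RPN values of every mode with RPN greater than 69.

RPN = Severity × Occurrence × Detection:
  Item 3: 8 × 3 × 4 = 96
  Item 4: 2 × 7 × 7 = 98
  Item 5: 5 × 7 × 9 = 315
  Item 6: 9 × 6 × 8 = 432
  Item 7: 7 × 9 × 10 = 630
  Item 8: 5 × 6 × 5 = 150
  Item 9: 6 × 1 × 9 = 54
RPN > 69: Item 3 (96), Item 4 (98), Item 5 (315), Item 6 (432), Item 7 (630), Item 8 (150).
Sum: 96 + 98 + 315 + 432 + 630 + 150 = 1721.

1721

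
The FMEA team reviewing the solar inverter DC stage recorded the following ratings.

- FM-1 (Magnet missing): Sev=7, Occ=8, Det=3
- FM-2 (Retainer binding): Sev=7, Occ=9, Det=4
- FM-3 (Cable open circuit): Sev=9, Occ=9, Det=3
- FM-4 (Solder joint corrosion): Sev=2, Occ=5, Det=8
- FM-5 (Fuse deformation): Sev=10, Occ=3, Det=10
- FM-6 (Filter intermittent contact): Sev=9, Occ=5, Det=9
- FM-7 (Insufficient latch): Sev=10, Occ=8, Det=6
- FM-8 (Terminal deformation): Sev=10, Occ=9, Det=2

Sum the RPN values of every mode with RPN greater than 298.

1185

RPN = Severity × Occurrence × Detection:
  FM-1: 7 × 8 × 3 = 168
  FM-2: 7 × 9 × 4 = 252
  FM-3: 9 × 9 × 3 = 243
  FM-4: 2 × 5 × 8 = 80
  FM-5: 10 × 3 × 10 = 300
  FM-6: 9 × 5 × 9 = 405
  FM-7: 10 × 8 × 6 = 480
  FM-8: 10 × 9 × 2 = 180
RPN > 298: FM-5 (300), FM-6 (405), FM-7 (480).
Sum: 300 + 405 + 480 = 1185.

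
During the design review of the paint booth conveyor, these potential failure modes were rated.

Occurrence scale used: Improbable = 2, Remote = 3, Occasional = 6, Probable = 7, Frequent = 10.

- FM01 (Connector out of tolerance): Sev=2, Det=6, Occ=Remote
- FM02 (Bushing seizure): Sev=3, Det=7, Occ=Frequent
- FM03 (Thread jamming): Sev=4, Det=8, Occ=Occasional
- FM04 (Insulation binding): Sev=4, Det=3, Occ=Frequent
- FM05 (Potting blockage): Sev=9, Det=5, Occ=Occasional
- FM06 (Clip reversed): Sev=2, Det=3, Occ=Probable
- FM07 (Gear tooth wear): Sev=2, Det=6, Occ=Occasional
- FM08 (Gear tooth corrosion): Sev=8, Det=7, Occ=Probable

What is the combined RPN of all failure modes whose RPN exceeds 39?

RPN = Severity × Occurrence × Detection:
  FM01: 2 × 3 × 6 = 36
  FM02: 3 × 10 × 7 = 210
  FM03: 4 × 6 × 8 = 192
  FM04: 4 × 10 × 3 = 120
  FM05: 9 × 6 × 5 = 270
  FM06: 2 × 7 × 3 = 42
  FM07: 2 × 6 × 6 = 72
  FM08: 8 × 7 × 7 = 392
RPN > 39: FM02 (210), FM03 (192), FM04 (120), FM05 (270), FM06 (42), FM07 (72), FM08 (392).
Sum: 210 + 192 + 120 + 270 + 42 + 72 + 392 = 1298.

1298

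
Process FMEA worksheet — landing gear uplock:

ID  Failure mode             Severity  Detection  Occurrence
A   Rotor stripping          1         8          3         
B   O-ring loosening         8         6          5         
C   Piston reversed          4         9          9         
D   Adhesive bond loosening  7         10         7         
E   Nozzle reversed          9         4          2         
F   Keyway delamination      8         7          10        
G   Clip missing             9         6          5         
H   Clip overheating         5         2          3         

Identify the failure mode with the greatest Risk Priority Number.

RPN = Severity × Occurrence × Detection:
  A: 1 × 3 × 8 = 24
  B: 8 × 5 × 6 = 240
  C: 4 × 9 × 9 = 324
  D: 7 × 7 × 10 = 490
  E: 9 × 2 × 4 = 72
  F: 8 × 10 × 7 = 560
  G: 9 × 5 × 6 = 270
  H: 5 × 3 × 2 = 30
Highest RPN is 560 → F.

F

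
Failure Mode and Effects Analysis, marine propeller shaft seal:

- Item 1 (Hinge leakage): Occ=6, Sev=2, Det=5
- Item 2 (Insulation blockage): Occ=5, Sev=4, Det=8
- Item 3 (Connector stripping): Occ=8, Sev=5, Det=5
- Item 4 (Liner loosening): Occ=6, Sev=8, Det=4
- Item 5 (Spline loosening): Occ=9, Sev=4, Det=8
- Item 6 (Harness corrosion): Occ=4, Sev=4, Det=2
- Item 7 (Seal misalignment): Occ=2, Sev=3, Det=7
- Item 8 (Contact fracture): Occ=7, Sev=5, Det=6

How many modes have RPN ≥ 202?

2

RPN = Severity × Occurrence × Detection:
  Item 1: 2 × 6 × 5 = 60
  Item 2: 4 × 5 × 8 = 160
  Item 3: 5 × 8 × 5 = 200
  Item 4: 8 × 6 × 4 = 192
  Item 5: 4 × 9 × 8 = 288
  Item 6: 4 × 4 × 2 = 32
  Item 7: 3 × 2 × 7 = 42
  Item 8: 5 × 7 × 6 = 210
Modes with RPN ≥ 202: Item 5 (288), Item 8 (210) → 2.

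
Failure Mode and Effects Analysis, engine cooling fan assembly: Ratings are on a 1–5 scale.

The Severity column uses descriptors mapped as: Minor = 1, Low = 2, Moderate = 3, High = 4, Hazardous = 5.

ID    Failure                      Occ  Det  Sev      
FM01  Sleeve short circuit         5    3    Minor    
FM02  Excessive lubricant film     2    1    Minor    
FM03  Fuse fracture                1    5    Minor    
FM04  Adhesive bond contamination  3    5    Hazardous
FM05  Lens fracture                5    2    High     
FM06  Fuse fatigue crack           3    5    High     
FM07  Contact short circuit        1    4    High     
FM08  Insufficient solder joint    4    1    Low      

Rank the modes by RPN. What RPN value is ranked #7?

5

RPN = Severity × Occurrence × Detection:
  FM01: 1 × 5 × 3 = 15
  FM02: 1 × 2 × 1 = 2
  FM03: 1 × 1 × 5 = 5
  FM04: 5 × 3 × 5 = 75
  FM05: 4 × 5 × 2 = 40
  FM06: 4 × 3 × 5 = 60
  FM07: 4 × 1 × 4 = 16
  FM08: 2 × 4 × 1 = 8
Sorted descending: 75, 60, 40, 16, 15, 8, 5, 2.
The seventh-highest RPN is 5 (FM03).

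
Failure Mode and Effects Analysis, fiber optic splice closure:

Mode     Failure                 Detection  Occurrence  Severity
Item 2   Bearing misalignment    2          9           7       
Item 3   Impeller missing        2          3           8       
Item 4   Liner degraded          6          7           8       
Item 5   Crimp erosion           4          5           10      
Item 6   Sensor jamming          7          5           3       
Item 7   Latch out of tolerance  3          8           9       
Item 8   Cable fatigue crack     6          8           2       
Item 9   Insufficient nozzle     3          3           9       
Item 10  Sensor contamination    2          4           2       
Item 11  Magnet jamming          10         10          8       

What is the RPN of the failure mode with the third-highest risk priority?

RPN = Severity × Occurrence × Detection:
  Item 2: 7 × 9 × 2 = 126
  Item 3: 8 × 3 × 2 = 48
  Item 4: 8 × 7 × 6 = 336
  Item 5: 10 × 5 × 4 = 200
  Item 6: 3 × 5 × 7 = 105
  Item 7: 9 × 8 × 3 = 216
  Item 8: 2 × 8 × 6 = 96
  Item 9: 9 × 3 × 3 = 81
  Item 10: 2 × 4 × 2 = 16
  Item 11: 8 × 10 × 10 = 800
Sorted descending: 800, 336, 216, 200, 126, 105, 96, 81, 48, 16.
The third-highest RPN is 216 (Item 7).

216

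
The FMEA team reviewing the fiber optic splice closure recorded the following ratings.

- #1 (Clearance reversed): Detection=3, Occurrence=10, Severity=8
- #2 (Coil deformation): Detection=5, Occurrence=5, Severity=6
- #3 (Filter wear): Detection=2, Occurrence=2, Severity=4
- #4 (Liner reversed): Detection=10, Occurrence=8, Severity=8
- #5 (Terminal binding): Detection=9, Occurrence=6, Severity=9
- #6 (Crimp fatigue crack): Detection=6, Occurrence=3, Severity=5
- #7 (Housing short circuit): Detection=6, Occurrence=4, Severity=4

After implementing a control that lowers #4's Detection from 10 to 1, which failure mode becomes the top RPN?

RPN = Severity × Occurrence × Detection:
  #1: 8 × 10 × 3 = 240
  #2: 6 × 5 × 5 = 150
  #3: 4 × 2 × 2 = 16
  #4: 8 × 8 × 10 = 640
  #5: 9 × 6 × 9 = 486
  #6: 5 × 3 × 6 = 90
  #7: 4 × 4 × 6 = 96
After action: #4 → 8 × 8 × 1 = 64.
Revised RPNs: #5=486, #1=240, #2=150, #7=96, #6=90, #4=64, #3=16.
Highest is now #5 (486).

#5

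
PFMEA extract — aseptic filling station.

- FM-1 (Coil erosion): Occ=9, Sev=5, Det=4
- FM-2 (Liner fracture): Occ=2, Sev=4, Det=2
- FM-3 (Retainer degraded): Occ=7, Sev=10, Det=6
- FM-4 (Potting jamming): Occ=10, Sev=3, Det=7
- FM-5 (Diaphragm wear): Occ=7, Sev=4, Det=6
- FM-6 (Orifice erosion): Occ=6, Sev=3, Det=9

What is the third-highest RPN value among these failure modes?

RPN = Severity × Occurrence × Detection:
  FM-1: 5 × 9 × 4 = 180
  FM-2: 4 × 2 × 2 = 16
  FM-3: 10 × 7 × 6 = 420
  FM-4: 3 × 10 × 7 = 210
  FM-5: 4 × 7 × 6 = 168
  FM-6: 3 × 6 × 9 = 162
Sorted descending: 420, 210, 180, 168, 162, 16.
The third-highest RPN is 180 (FM-1).

180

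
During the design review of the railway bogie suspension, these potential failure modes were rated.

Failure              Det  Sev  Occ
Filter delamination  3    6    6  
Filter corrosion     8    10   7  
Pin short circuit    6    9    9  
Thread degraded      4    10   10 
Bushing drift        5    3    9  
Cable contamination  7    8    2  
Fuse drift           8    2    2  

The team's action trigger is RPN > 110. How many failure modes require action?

RPN = Severity × Occurrence × Detection:
  Filter delamination: 6 × 6 × 3 = 108
  Filter corrosion: 10 × 7 × 8 = 560
  Pin short circuit: 9 × 9 × 6 = 486
  Thread degraded: 10 × 10 × 4 = 400
  Bushing drift: 3 × 9 × 5 = 135
  Cable contamination: 8 × 2 × 7 = 112
  Fuse drift: 2 × 2 × 8 = 32
Modes with RPN > 110: Filter corrosion (560), Pin short circuit (486), Thread degraded (400), Bushing drift (135), Cable contamination (112) → 5.

5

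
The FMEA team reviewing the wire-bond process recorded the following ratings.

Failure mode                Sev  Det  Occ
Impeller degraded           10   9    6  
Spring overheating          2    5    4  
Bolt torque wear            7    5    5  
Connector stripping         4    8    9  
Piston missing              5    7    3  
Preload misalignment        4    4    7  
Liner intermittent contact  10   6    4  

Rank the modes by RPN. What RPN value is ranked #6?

105

RPN = Severity × Occurrence × Detection:
  Impeller degraded: 10 × 6 × 9 = 540
  Spring overheating: 2 × 4 × 5 = 40
  Bolt torque wear: 7 × 5 × 5 = 175
  Connector stripping: 4 × 9 × 8 = 288
  Piston missing: 5 × 3 × 7 = 105
  Preload misalignment: 4 × 7 × 4 = 112
  Liner intermittent contact: 10 × 4 × 6 = 240
Sorted descending: 540, 288, 240, 175, 112, 105, 40.
The sixth-highest RPN is 105 (Piston missing).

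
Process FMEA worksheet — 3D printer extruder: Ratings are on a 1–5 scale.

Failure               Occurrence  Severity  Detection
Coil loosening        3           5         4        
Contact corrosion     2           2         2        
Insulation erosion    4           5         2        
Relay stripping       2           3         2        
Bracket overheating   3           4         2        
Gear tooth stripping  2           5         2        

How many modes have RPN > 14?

RPN = Severity × Occurrence × Detection:
  Coil loosening: 5 × 3 × 4 = 60
  Contact corrosion: 2 × 2 × 2 = 8
  Insulation erosion: 5 × 4 × 2 = 40
  Relay stripping: 3 × 2 × 2 = 12
  Bracket overheating: 4 × 3 × 2 = 24
  Gear tooth stripping: 5 × 2 × 2 = 20
Modes with RPN > 14: Coil loosening (60), Insulation erosion (40), Bracket overheating (24), Gear tooth stripping (20) → 4.

4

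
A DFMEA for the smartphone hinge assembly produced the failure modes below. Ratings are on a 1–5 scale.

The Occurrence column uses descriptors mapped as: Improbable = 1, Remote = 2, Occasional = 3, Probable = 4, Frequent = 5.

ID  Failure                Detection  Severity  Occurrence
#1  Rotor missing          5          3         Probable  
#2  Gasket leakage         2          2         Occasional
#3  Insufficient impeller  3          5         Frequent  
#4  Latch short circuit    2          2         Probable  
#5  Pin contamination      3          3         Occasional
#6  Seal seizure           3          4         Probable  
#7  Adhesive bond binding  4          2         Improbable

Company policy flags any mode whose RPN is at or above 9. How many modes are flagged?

RPN = Severity × Occurrence × Detection:
  #1: 3 × 4 × 5 = 60
  #2: 2 × 3 × 2 = 12
  #3: 5 × 5 × 3 = 75
  #4: 2 × 4 × 2 = 16
  #5: 3 × 3 × 3 = 27
  #6: 4 × 4 × 3 = 48
  #7: 2 × 1 × 4 = 8
Modes with RPN ≥ 9: #1 (60), #2 (12), #3 (75), #4 (16), #5 (27), #6 (48) → 6.

6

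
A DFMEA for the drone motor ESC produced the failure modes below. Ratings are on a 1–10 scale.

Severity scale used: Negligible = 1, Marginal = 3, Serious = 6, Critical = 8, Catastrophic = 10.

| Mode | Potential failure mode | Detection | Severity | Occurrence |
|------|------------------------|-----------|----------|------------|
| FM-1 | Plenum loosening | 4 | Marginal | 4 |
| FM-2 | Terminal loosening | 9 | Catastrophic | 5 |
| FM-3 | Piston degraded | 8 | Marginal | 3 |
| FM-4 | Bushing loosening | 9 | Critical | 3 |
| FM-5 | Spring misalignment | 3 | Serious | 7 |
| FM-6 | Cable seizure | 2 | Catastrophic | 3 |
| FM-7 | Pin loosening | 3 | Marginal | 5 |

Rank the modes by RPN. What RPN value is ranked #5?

RPN = Severity × Occurrence × Detection:
  FM-1: 3 × 4 × 4 = 48
  FM-2: 10 × 5 × 9 = 450
  FM-3: 3 × 3 × 8 = 72
  FM-4: 8 × 3 × 9 = 216
  FM-5: 6 × 7 × 3 = 126
  FM-6: 10 × 3 × 2 = 60
  FM-7: 3 × 5 × 3 = 45
Sorted descending: 450, 216, 126, 72, 60, 48, 45.
The fifth-highest RPN is 60 (FM-6).

60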